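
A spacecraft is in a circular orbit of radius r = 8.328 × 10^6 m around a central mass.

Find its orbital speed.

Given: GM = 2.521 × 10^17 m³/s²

For a circular orbit, gravity supplies the centripetal force, so v = √(GM / r).
v = √(2.521e+17 / 8.328e+06) m/s ≈ 1.74e+05 m/s = 174 km/s.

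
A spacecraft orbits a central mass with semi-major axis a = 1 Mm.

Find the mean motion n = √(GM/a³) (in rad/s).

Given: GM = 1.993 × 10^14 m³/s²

Convert to SI: a = 1 Mm = 1e+06 m.
n = √(GM / a³).
n = √(1.993e+14 / (1e+06)³) rad/s ≈ 0.01412 rad/s.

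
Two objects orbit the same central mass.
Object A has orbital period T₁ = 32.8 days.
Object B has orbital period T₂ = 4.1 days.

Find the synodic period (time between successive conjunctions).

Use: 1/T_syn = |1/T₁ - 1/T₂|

Convert to SI: T₁ = 32.8 days = 2.83392e+06 s; T₂ = 4.1 days = 354240 s.
T_syn = |T₁ · T₂ / (T₁ − T₂)|.
T_syn = |2.83392e+06 · 354240 / (2.83392e+06 − 354240)| s ≈ 4.048e+05 s = 4.686 days.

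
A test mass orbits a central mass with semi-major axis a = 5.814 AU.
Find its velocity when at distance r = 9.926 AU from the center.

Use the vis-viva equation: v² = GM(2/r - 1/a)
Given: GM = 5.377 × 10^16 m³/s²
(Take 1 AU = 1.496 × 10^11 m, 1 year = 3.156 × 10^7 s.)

Convert to SI: a = 5.814 AU = 8.69774e+11 m; r = 9.926 AU = 1.48493e+12 m.
Vis-viva: v = √(GM · (2/r − 1/a)).
2/r − 1/a = 2/1.48493e+12 − 1/8.69774e+11 = 1.97142e-13 m⁻¹.
v = √(5.377e+16 · 1.97142e-13) m/s ≈ 103 m/s = 0.02172 AU/year.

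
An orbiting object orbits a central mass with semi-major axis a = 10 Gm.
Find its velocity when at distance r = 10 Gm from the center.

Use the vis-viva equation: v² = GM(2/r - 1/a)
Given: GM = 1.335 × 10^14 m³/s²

Convert to SI: a = 10 Gm = 1e+10 m; r = 10 Gm = 1e+10 m.
Vis-viva: v = √(GM · (2/r − 1/a)).
2/r − 1/a = 2/1e+10 − 1/1e+10 = 1e-10 m⁻¹.
v = √(1.335e+14 · 1e-10) m/s ≈ 115.5 m/s = 115.5 m/s.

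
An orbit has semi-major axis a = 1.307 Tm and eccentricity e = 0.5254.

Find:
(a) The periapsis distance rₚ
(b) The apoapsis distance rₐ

Convert to SI: a = 1.307 Tm = 1.307e+12 m.
(a) rₚ = a(1 − e) = 1.307e+12 · (1 − 0.5254) = 1.307e+12 · 0.4746 ≈ 6.203e+11 m = 620.3 Gm.
(b) rₐ = a(1 + e) = 1.307e+12 · (1 + 0.5254) = 1.307e+12 · 1.5254 ≈ 1.994e+12 m = 1.994 Tm.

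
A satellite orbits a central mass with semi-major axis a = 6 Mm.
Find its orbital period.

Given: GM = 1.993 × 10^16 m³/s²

Convert to SI: a = 6 Mm = 6e+06 m.
Kepler's third law: T = 2π √(a³ / GM).
Substituting a = 6e+06 m and GM = 1.993e+16 m³/s²:
T = 2π √((6e+06)³ / 1.993e+16) s
T ≈ 654.1 s = 10.9 minutes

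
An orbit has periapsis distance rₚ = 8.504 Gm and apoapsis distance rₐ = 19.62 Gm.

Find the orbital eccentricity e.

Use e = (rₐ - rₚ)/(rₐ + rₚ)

Convert to SI: rₚ = 8.504 Gm = 8.504e+09 m; rₐ = 19.62 Gm = 1.962e+10 m.
e = (rₐ − rₚ) / (rₐ + rₚ).
e = (1.962e+10 − 8.504e+09) / (1.962e+10 + 8.504e+09) = 1.1116e+10 / 2.8124e+10 ≈ 0.3952.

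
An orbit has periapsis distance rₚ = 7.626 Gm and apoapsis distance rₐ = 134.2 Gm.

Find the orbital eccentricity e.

Convert to SI: rₚ = 7.626 Gm = 7.626e+09 m; rₐ = 134.2 Gm = 1.342e+11 m.
e = (rₐ − rₚ) / (rₐ + rₚ).
e = (1.342e+11 − 7.626e+09) / (1.342e+11 + 7.626e+09) = 1.26574e+11 / 1.41826e+11 ≈ 0.8925.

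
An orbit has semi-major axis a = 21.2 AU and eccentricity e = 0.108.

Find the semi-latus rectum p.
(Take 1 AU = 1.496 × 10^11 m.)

Convert to SI: a = 21.2 AU = 3.17152e+12 m.
p = a (1 − e²).
p = 3.17152e+12 · (1 − (0.108)²) = 3.17152e+12 · 0.988336 ≈ 3.135e+12 m = 20.95 AU.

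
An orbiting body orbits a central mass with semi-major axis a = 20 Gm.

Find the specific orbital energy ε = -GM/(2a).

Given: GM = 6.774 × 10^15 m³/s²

Convert to SI: a = 20 Gm = 2e+10 m.
ε = −GM / (2a).
ε = −6.774e+15 / (2 · 2e+10) J/kg ≈ -1.694e+05 J/kg = -169.3 kJ/kg.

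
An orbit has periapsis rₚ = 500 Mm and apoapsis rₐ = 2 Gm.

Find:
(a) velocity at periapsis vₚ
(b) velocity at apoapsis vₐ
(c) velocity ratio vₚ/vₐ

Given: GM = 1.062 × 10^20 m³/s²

Convert to SI: rₚ = 500 Mm = 5e+08 m; rₐ = 2 Gm = 2e+09 m.
(a) With a = (rₚ + rₐ)/2 = 1.25e+09 m, vₚ = √(GM (2/rₚ − 1/a)) = √(1.062e+20 · (2/5e+08 − 1/1.25e+09)) m/s ≈ 5.83e+05 m/s
(b) With a = (rₚ + rₐ)/2 = 1.25e+09 m, vₐ = √(GM (2/rₐ − 1/a)) = √(1.062e+20 · (2/2e+09 − 1/1.25e+09)) m/s ≈ 1.457e+05 m/s
(c) Conservation of angular momentum (rₚvₚ = rₐvₐ) gives vₚ/vₐ = rₐ/rₚ = 2e+09/5e+08 ≈ 4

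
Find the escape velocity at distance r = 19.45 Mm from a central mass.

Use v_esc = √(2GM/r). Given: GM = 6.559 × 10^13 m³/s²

Convert to SI: r = 19.45 Mm = 1.945e+07 m.
Escape velocity comes from setting total energy to zero: ½v² − GM/r = 0 ⇒ v_esc = √(2GM / r).
v_esc = √(2 · 6.559e+13 / 1.945e+07) m/s ≈ 2597 m/s = 2.597 km/s.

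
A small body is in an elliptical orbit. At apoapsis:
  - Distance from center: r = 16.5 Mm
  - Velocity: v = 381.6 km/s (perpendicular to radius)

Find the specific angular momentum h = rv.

Convert to SI: r = 16.5 Mm = 1.65e+07 m; v = 381.6 km/s = 381600 m/s.
With v perpendicular to r, h = r · v.
h = 1.65e+07 · 381600 m²/s ≈ 6.296e+12 m²/s.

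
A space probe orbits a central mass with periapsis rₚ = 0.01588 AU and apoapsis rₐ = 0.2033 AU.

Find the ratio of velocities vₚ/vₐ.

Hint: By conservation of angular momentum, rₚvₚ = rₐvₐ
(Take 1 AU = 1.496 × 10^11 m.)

Convert to SI: rₚ = 0.01588 AU = 2.37565e+09 m; rₐ = 0.2033 AU = 3.04137e+10 m.
Conservation of angular momentum gives rₚvₚ = rₐvₐ, so vₚ/vₐ = rₐ/rₚ.
vₚ/vₐ = 3.04137e+10 / 2.37565e+09 ≈ 12.8.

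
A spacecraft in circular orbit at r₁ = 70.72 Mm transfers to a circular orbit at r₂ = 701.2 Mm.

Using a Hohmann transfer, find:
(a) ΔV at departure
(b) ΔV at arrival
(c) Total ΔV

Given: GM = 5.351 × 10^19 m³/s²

Convert to SI: r₁ = 70.72 Mm = 7.072e+07 m; r₂ = 701.2 Mm = 7.012e+08 m.
Transfer semi-major axis: a_t = (r₁ + r₂)/2 = (7.072e+07 + 7.012e+08)/2 = 3.8596e+08 m.
Circular speeds: v₁ = √(GM/r₁) = 869854 m/s, v₂ = √(GM/r₂) = 276246 m/s.
Transfer speeds (vis-viva v² = GM(2/r − 1/a_t)): v₁ᵗ = 1.17245e+06 m/s, v₂ᵗ = 118249 m/s.
(a) ΔV₁ = |v₁ᵗ − v₁| ≈ 3.026e+05 m/s = 302.6 km/s.
(b) ΔV₂ = |v₂ − v₂ᵗ| ≈ 1.58e+05 m/s = 158 km/s.
(c) ΔV_total = ΔV₁ + ΔV₂ ≈ 4.606e+05 m/s = 460.6 km/s.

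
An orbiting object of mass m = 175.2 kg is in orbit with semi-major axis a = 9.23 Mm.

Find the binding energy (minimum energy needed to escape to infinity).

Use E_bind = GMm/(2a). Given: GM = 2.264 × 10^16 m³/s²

Convert to SI: a = 9.23 Mm = 9.23e+06 m.
Total orbital energy is E = −GMm/(2a); binding energy is E_bind = −E = GMm/(2a).
E_bind = 2.264e+16 · 175.2 / (2 · 9.23e+06) J ≈ 2.149e+11 J = 214.9 GJ.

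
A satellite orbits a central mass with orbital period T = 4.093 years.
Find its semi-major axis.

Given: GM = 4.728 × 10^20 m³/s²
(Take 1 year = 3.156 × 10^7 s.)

Convert to SI: T = 4.093 years = 1.29175e+08 s.
Invert Kepler's third law: a = (GM · T² / (4π²))^(1/3).
Substituting T = 1.29175e+08 s and GM = 4.728e+20 m³/s²:
a = (4.728e+20 · (1.29175e+08)² / (4π²))^(1/3) m
a ≈ 5.846e+11 m = 5.846 × 10^11 m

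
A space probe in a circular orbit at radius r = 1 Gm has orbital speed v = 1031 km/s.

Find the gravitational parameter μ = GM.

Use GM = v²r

Convert to SI: r = 1 Gm = 1e+09 m; v = 1031 km/s = 1.031e+06 m/s.
For a circular orbit v² = GM/r, so GM = v² · r.
GM = (1.031e+06)² · 1e+09 m³/s² ≈ 1.063e+21 m³/s² = 1.063 × 10^21 m³/s².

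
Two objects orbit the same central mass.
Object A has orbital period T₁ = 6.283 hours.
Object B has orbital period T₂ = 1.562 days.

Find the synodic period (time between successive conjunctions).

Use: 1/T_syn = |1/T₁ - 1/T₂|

Convert to SI: T₁ = 6.283 hours = 22618.8 s; T₂ = 1.562 days = 134957 s.
T_syn = |T₁ · T₂ / (T₁ − T₂)|.
T_syn = |22618.8 · 134957 / (22618.8 − 134957)| s ≈ 2.717e+04 s = 7.548 hours.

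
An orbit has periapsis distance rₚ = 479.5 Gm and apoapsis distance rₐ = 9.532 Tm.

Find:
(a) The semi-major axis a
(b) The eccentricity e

Convert to SI: rₚ = 479.5 Gm = 4.795e+11 m; rₐ = 9.532 Tm = 9.532e+12 m.
(a) a = (rₚ + rₐ) / 2 = (4.795e+11 + 9.532e+12) / 2 ≈ 5.006e+12 m = 5.006 Tm.
(b) e = (rₐ − rₚ) / (rₐ + rₚ) = (9.532e+12 − 4.795e+11) / (9.532e+12 + 4.795e+11) ≈ 0.9042.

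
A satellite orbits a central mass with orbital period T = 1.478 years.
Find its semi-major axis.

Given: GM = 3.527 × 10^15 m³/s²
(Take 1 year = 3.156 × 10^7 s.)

Convert to SI: T = 1.478 years = 4.66457e+07 s.
Invert Kepler's third law: a = (GM · T² / (4π²))^(1/3).
Substituting T = 4.66457e+07 s and GM = 3.527e+15 m³/s²:
a = (3.527e+15 · (4.66457e+07)² / (4π²))^(1/3) m
a ≈ 5.793e+09 m = 5.793 Gm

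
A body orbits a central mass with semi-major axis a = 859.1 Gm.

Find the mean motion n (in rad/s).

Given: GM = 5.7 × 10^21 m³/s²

Convert to SI: a = 859.1 Gm = 8.591e+11 m.
n = √(GM / a³).
n = √(5.7e+21 / (8.591e+11)³) rad/s ≈ 9.481e-08 rad/s.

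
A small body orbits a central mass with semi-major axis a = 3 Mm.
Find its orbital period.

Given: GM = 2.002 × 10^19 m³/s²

Convert to SI: a = 3 Mm = 3e+06 m.
Kepler's third law: T = 2π √(a³ / GM).
Substituting a = 3e+06 m and GM = 2.002e+19 m³/s²:
T = 2π √((3e+06)³ / 2.002e+19) s
T ≈ 7.297 s = 7.297 seconds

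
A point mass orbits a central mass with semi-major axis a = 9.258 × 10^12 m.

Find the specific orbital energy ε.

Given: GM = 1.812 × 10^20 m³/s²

ε = −GM / (2a).
ε = −1.812e+20 / (2 · 9.258e+12) J/kg ≈ -9.786e+06 J/kg = -9.786 MJ/kg.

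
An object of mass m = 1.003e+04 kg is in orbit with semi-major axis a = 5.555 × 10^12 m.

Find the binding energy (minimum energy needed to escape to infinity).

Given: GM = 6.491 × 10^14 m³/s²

Total orbital energy is E = −GMm/(2a); binding energy is E_bind = −E = GMm/(2a).
E_bind = 6.491e+14 · 1.003e+04 / (2 · 5.555e+12) J ≈ 5.86e+05 J = 586 kJ.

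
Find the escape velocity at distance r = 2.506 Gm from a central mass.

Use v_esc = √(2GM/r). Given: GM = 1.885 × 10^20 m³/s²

Convert to SI: r = 2.506 Gm = 2.506e+09 m.
Escape velocity comes from setting total energy to zero: ½v² − GM/r = 0 ⇒ v_esc = √(2GM / r).
v_esc = √(2 · 1.885e+20 / 2.506e+09) m/s ≈ 3.879e+05 m/s = 387.9 km/s.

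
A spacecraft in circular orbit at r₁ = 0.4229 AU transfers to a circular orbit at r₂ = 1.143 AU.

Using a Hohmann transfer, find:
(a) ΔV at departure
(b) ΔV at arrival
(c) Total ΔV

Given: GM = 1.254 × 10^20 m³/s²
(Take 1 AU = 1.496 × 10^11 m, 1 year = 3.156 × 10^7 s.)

Convert to SI: r₁ = 0.4229 AU = 6.32658e+10 m; r₂ = 1.143 AU = 1.70993e+11 m.
Transfer semi-major axis: a_t = (r₁ + r₂)/2 = (6.32658e+10 + 1.70993e+11)/2 = 1.17129e+11 m.
Circular speeds: v₁ = √(GM/r₁) = 44520.9 m/s, v₂ = √(GM/r₂) = 27080.7 m/s.
Transfer speeds (vis-viva v² = GM(2/r − 1/a_t)): v₁ᵗ = 53792.3 m/s, v₂ᵗ = 19902.7 m/s.
(a) ΔV₁ = |v₁ᵗ − v₁| ≈ 9271 m/s = 1.956 AU/year.
(b) ΔV₂ = |v₂ − v₂ᵗ| ≈ 7178 m/s = 1.514 AU/year.
(c) ΔV_total = ΔV₁ + ΔV₂ ≈ 1.645e+04 m/s = 3.47 AU/year.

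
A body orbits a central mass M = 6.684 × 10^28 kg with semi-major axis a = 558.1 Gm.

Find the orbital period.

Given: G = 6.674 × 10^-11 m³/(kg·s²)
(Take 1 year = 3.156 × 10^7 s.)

Convert to SI: a = 558.1 Gm = 5.581e+11 m.
GM = G · M = 6.674e-11 · 6.684e+28 = 4.4609e+18 m³/s².
Kepler's third law: T = 2π √(a³ / GM).
Substituting a = 5.581e+11 m and GM = 4.4609e+18 m³/s²:
T = 2π √((5.581e+11)³ / 4.4609e+18) s
T ≈ 1.24e+09 s = 39.3 years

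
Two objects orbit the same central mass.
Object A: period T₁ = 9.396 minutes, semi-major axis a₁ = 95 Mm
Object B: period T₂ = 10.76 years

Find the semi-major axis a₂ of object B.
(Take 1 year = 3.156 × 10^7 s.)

Convert to SI: T₁ = 9.396 minutes = 563.76 s; a₁ = 95 Mm = 9.5e+07 m; T₂ = 10.76 years = 3.39586e+08 s.
Kepler's third law: (T₁/T₂)² = (a₁/a₂)³ ⇒ a₂ = a₁ · (T₂/T₁)^(2/3).
T₂/T₁ = 3.39586e+08 / 563.76 = 602358.
a₂ = 9.5e+07 · (602358)^(2/3) m ≈ 6.776e+11 m = 677.6 Gm.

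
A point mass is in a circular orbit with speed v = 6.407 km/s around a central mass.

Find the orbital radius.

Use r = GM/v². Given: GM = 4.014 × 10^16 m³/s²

Convert to SI: v = 6.407 km/s = 6407 m/s.
For a circular orbit, v² = GM / r, so r = GM / v².
r = 4.014e+16 / (6407)² m ≈ 9.778e+08 m = 9.778 × 10^8 m.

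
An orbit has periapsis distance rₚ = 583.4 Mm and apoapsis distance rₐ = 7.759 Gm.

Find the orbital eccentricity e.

Convert to SI: rₚ = 583.4 Mm = 5.834e+08 m; rₐ = 7.759 Gm = 7.759e+09 m.
e = (rₐ − rₚ) / (rₐ + rₚ).
e = (7.759e+09 − 5.834e+08) / (7.759e+09 + 5.834e+08) = 7.1756e+09 / 8.3424e+09 ≈ 0.8601.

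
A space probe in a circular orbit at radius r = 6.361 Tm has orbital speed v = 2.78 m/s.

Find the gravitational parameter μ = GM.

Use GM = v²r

Convert to SI: r = 6.361 Tm = 6.361e+12 m.
For a circular orbit v² = GM/r, so GM = v² · r.
GM = (2.78)² · 6.361e+12 m³/s² ≈ 4.916e+13 m³/s² = 4.916 × 10^13 m³/s².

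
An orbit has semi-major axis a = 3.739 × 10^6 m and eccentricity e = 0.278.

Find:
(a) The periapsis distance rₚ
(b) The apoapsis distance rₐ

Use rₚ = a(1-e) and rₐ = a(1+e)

(a) rₚ = a(1 − e) = 3.739e+06 · (1 − 0.278) = 3.739e+06 · 0.722 ≈ 2.7e+06 m = 2.7 × 10^6 m.
(b) rₐ = a(1 + e) = 3.739e+06 · (1 + 0.278) = 3.739e+06 · 1.278 ≈ 4.778e+06 m = 4.778 × 10^6 m.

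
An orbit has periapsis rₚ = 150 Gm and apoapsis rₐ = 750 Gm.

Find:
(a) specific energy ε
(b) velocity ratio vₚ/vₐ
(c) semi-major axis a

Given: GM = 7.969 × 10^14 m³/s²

Convert to SI: rₚ = 150 Gm = 1.5e+11 m; rₐ = 750 Gm = 7.5e+11 m.
(a) With a = (rₚ + rₐ)/2 = 4.5e+11 m, ε = −GM/(2a) = −7.969e+14/(2 · 4.5e+11) J/kg ≈ -885.4 J/kg
(b) Conservation of angular momentum (rₚvₚ = rₐvₐ) gives vₚ/vₐ = rₐ/rₚ = 7.5e+11/1.5e+11 ≈ 5
(c) a = (rₚ + rₐ)/2 = (1.5e+11 + 7.5e+11)/2 ≈ 4.5e+11 m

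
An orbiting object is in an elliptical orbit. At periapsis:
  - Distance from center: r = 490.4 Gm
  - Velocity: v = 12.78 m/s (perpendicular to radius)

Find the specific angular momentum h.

Convert to SI: r = 490.4 Gm = 4.904e+11 m.
With v perpendicular to r, h = r · v.
h = 4.904e+11 · 12.78 m²/s ≈ 6.267e+12 m²/s.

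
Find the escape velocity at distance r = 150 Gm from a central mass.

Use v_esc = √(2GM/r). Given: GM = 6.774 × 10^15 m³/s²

Convert to SI: r = 150 Gm = 1.5e+11 m.
Escape velocity comes from setting total energy to zero: ½v² − GM/r = 0 ⇒ v_esc = √(2GM / r).
v_esc = √(2 · 6.774e+15 / 1.5e+11) m/s ≈ 300.5 m/s = 300.5 m/s.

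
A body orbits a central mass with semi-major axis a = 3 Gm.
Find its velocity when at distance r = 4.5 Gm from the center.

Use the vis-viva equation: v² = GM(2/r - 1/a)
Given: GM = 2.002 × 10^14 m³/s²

Convert to SI: a = 3 Gm = 3e+09 m; r = 4.5 Gm = 4.5e+09 m.
Vis-viva: v = √(GM · (2/r − 1/a)).
2/r − 1/a = 2/4.5e+09 − 1/3e+09 = 1.11111e-10 m⁻¹.
v = √(2.002e+14 · 1.11111e-10) m/s ≈ 149.1 m/s = 149.1 m/s.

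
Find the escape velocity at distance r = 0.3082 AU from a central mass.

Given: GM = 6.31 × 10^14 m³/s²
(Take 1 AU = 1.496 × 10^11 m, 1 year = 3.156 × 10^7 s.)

Convert to SI: r = 0.3082 AU = 4.61067e+10 m.
Escape velocity comes from setting total energy to zero: ½v² − GM/r = 0 ⇒ v_esc = √(2GM / r).
v_esc = √(2 · 6.31e+14 / 4.61067e+10) m/s ≈ 165.4 m/s = 0.0349 AU/year.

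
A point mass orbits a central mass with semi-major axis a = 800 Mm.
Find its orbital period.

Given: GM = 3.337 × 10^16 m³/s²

Convert to SI: a = 800 Mm = 8e+08 m.
Kepler's third law: T = 2π √(a³ / GM).
Substituting a = 8e+08 m and GM = 3.337e+16 m³/s²:
T = 2π √((8e+08)³ / 3.337e+16) s
T ≈ 7.783e+05 s = 9.008 days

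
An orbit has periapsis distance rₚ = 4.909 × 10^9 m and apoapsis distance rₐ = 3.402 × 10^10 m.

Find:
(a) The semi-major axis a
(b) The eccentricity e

(a) a = (rₚ + rₐ) / 2 = (4.909e+09 + 3.402e+10) / 2 ≈ 1.946e+10 m = 1.946 × 10^10 m.
(b) e = (rₐ − rₚ) / (rₐ + rₚ) = (3.402e+10 − 4.909e+09) / (3.402e+10 + 4.909e+09) ≈ 0.7478.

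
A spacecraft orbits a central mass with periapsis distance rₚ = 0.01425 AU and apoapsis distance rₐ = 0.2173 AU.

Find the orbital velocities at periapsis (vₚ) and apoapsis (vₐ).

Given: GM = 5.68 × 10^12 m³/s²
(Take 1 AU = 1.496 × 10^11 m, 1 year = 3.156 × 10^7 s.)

Convert to SI: rₚ = 0.01425 AU = 2.1318e+09 m; rₐ = 0.2173 AU = 3.25081e+10 m.
Use the vis-viva equation v² = GM(2/r − 1/a) with a = (rₚ + rₐ)/2 = (2.1318e+09 + 3.25081e+10)/2 = 1.73199e+10 m.
vₚ = √(GM · (2/rₚ − 1/a)) = √(5.68e+12 · (2/2.1318e+09 − 1/1.73199e+10)) m/s ≈ 70.72 m/s = 0.01492 AU/year.
vₐ = √(GM · (2/rₐ − 1/a)) = √(5.68e+12 · (2/3.25081e+10 − 1/1.73199e+10)) m/s ≈ 4.637 m/s = 0.0009783 AU/year.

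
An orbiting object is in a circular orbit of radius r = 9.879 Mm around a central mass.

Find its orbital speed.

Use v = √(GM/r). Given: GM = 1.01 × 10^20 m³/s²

Convert to SI: r = 9.879 Mm = 9.879e+06 m.
For a circular orbit, gravity supplies the centripetal force, so v = √(GM / r).
v = √(1.01e+20 / 9.879e+06) m/s ≈ 3.197e+06 m/s = 3197 km/s.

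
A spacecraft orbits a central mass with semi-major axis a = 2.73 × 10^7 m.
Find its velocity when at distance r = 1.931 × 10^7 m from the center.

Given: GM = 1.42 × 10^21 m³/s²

Vis-viva: v = √(GM · (2/r − 1/a)).
2/r − 1/a = 2/1.931e+07 − 1/2.73e+07 = 6.69432e-08 m⁻¹.
v = √(1.42e+21 · 6.69432e-08) m/s ≈ 9.75e+06 m/s = 9750 km/s.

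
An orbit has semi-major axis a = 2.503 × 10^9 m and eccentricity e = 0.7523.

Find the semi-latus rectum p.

p = a (1 − e²).
p = 2.503e+09 · (1 − (0.7523)²) = 2.503e+09 · 0.434045 ≈ 1.086e+09 m = 1.086 × 10^9 m.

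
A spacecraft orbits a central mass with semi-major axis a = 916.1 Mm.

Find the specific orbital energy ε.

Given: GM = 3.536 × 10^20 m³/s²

Convert to SI: a = 916.1 Mm = 9.161e+08 m.
ε = −GM / (2a).
ε = −3.536e+20 / (2 · 9.161e+08) J/kg ≈ -1.93e+11 J/kg = -193 GJ/kg.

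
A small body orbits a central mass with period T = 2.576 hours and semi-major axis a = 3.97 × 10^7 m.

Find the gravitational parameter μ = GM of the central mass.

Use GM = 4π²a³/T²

Convert to SI: T = 2.576 hours = 9273.6 s.
GM = 4π² · a³ / T².
GM = 4π² · (3.97e+07)³ / (9273.6)² m³/s² ≈ 2.872e+16 m³/s² = 2.872 × 10^16 m³/s².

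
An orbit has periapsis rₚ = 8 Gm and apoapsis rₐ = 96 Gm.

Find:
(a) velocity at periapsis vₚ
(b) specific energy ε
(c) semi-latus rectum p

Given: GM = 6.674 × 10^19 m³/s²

Convert to SI: rₚ = 8 Gm = 8e+09 m; rₐ = 96 Gm = 9.6e+10 m.
(a) With a = (rₚ + rₐ)/2 = 5.2e+10 m, vₚ = √(GM (2/rₚ − 1/a)) = √(6.674e+19 · (2/8e+09 − 1/5.2e+10)) m/s ≈ 1.241e+05 m/s
(b) With a = (rₚ + rₐ)/2 = 5.2e+10 m, ε = −GM/(2a) = −6.674e+19/(2 · 5.2e+10) J/kg ≈ -6.417e+08 J/kg
(c) From a = (rₚ + rₐ)/2 = 5.2e+10 m and e = (rₐ − rₚ)/(rₐ + rₚ) = 0.846154, p = a(1 − e²) = 5.2e+10 · (1 − (0.846154)²) ≈ 1.477e+10 m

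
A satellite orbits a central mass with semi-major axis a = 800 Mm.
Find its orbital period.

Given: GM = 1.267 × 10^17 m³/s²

Convert to SI: a = 800 Mm = 8e+08 m.
Kepler's third law: T = 2π √(a³ / GM).
Substituting a = 8e+08 m and GM = 1.267e+17 m³/s²:
T = 2π √((8e+08)³ / 1.267e+17) s
T ≈ 3.994e+05 s = 4.623 days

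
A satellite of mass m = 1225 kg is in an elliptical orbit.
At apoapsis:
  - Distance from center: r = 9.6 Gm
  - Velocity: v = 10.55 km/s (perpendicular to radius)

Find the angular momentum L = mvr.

Convert to SI: r = 9.6 Gm = 9.6e+09 m; v = 10.55 km/s = 10550 m/s.
Since v is perpendicular to r, L = m · v · r.
L = 1225 · 10550 · 9.6e+09 kg·m²/s ≈ 1.241e+17 kg·m²/s.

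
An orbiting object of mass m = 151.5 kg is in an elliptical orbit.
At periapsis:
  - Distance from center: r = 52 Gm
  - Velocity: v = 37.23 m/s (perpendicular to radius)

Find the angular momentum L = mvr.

Convert to SI: r = 52 Gm = 5.2e+10 m.
Since v is perpendicular to r, L = m · v · r.
L = 151.5 · 37.23 · 5.2e+10 kg·m²/s ≈ 2.933e+14 kg·m²/s.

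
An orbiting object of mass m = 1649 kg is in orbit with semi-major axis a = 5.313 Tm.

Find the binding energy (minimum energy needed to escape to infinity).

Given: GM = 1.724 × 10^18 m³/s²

Convert to SI: a = 5.313 Tm = 5.313e+12 m.
Total orbital energy is E = −GMm/(2a); binding energy is E_bind = −E = GMm/(2a).
E_bind = 1.724e+18 · 1649 / (2 · 5.313e+12) J ≈ 2.675e+08 J = 267.5 MJ.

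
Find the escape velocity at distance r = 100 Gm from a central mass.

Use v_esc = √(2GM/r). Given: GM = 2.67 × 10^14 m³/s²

Convert to SI: r = 100 Gm = 1e+11 m.
Escape velocity comes from setting total energy to zero: ½v² − GM/r = 0 ⇒ v_esc = √(2GM / r).
v_esc = √(2 · 2.67e+14 / 1e+11) m/s ≈ 73.08 m/s = 73.08 m/s.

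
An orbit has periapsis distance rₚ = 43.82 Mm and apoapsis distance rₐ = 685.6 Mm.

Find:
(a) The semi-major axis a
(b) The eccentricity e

Convert to SI: rₚ = 43.82 Mm = 4.382e+07 m; rₐ = 685.6 Mm = 6.856e+08 m.
(a) a = (rₚ + rₐ) / 2 = (4.382e+07 + 6.856e+08) / 2 ≈ 3.647e+08 m = 364.7 Mm.
(b) e = (rₐ − rₚ) / (rₐ + rₚ) = (6.856e+08 − 4.382e+07) / (6.856e+08 + 4.382e+07) ≈ 0.8798.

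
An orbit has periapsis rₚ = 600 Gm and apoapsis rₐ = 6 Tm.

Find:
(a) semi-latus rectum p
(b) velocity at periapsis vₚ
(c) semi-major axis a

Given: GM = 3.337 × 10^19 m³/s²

Convert to SI: rₚ = 600 Gm = 6e+11 m; rₐ = 6 Tm = 6e+12 m.
(a) From a = (rₚ + rₐ)/2 = 3.3e+12 m and e = (rₐ − rₚ)/(rₐ + rₚ) = 0.818182, p = a(1 − e²) = 3.3e+12 · (1 − (0.818182)²) ≈ 1.091e+12 m
(b) With a = (rₚ + rₐ)/2 = 3.3e+12 m, vₚ = √(GM (2/rₚ − 1/a)) = √(3.337e+19 · (2/6e+11 − 1/3.3e+12)) m/s ≈ 1.006e+04 m/s
(c) a = (rₚ + rₐ)/2 = (6e+11 + 6e+12)/2 ≈ 3.3e+12 m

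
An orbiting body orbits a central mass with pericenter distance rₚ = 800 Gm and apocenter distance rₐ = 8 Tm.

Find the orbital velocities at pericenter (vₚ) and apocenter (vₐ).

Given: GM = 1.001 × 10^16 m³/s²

Convert to SI: rₚ = 800 Gm = 8e+11 m; rₐ = 8 Tm = 8e+12 m.
Use the vis-viva equation v² = GM(2/r − 1/a) with a = (rₚ + rₐ)/2 = (8e+11 + 8e+12)/2 = 4.4e+12 m.
vₚ = √(GM · (2/rₚ − 1/a)) = √(1.001e+16 · (2/8e+11 − 1/4.4e+12)) m/s ≈ 150.8 m/s = 150.8 m/s.
vₐ = √(GM · (2/rₐ − 1/a)) = √(1.001e+16 · (2/8e+12 − 1/4.4e+12)) m/s ≈ 15.08 m/s = 15.08 m/s.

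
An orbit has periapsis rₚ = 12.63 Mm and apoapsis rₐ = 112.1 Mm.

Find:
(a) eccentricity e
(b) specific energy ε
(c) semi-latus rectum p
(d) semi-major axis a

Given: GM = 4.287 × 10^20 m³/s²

Convert to SI: rₚ = 12.63 Mm = 1.263e+07 m; rₐ = 112.1 Mm = 1.121e+08 m.
(a) e = (rₐ − rₚ)/(rₐ + rₚ) = (1.121e+08 − 1.263e+07)/(1.121e+08 + 1.263e+07) ≈ 0.7975
(b) With a = (rₚ + rₐ)/2 = 6.2365e+07 m, ε = −GM/(2a) = −4.287e+20/(2 · 6.2365e+07) J/kg ≈ -3.437e+12 J/kg
(c) From a = (rₚ + rₐ)/2 = 6.2365e+07 m and e = (rₐ − rₚ)/(rₐ + rₚ) = 0.797483, p = a(1 − e²) = 6.2365e+07 · (1 − (0.797483)²) ≈ 2.27e+07 m
(d) a = (rₚ + rₐ)/2 = (1.263e+07 + 1.121e+08)/2 ≈ 6.236e+07 m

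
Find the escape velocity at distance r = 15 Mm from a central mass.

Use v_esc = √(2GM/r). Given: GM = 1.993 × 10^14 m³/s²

Convert to SI: r = 15 Mm = 1.5e+07 m.
Escape velocity comes from setting total energy to zero: ½v² − GM/r = 0 ⇒ v_esc = √(2GM / r).
v_esc = √(2 · 1.993e+14 / 1.5e+07) m/s ≈ 5155 m/s = 5.155 km/s.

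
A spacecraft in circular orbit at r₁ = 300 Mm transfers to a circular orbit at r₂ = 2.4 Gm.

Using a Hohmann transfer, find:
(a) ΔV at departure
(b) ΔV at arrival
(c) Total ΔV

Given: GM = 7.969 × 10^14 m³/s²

Convert to SI: r₁ = 300 Mm = 3e+08 m; r₂ = 2.4 Gm = 2.4e+09 m.
Transfer semi-major axis: a_t = (r₁ + r₂)/2 = (3e+08 + 2.4e+09)/2 = 1.35e+09 m.
Circular speeds: v₁ = √(GM/r₁) = 1629.83 m/s, v₂ = √(GM/r₂) = 576.231 m/s.
Transfer speeds (vis-viva v² = GM(2/r − 1/a_t)): v₁ᵗ = 2173.1 m/s, v₂ᵗ = 271.638 m/s.
(a) ΔV₁ = |v₁ᵗ − v₁| ≈ 543.3 m/s = 543.3 m/s.
(b) ΔV₂ = |v₂ − v₂ᵗ| ≈ 304.6 m/s = 304.6 m/s.
(c) ΔV_total = ΔV₁ + ΔV₂ ≈ 847.9 m/s = 847.9 m/s.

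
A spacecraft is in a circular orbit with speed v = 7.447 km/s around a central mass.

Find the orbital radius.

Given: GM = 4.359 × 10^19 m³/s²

Convert to SI: v = 7.447 km/s = 7447 m/s.
For a circular orbit, v² = GM / r, so r = GM / v².
r = 4.359e+19 / (7447)² m ≈ 7.86e+11 m = 786 Gm.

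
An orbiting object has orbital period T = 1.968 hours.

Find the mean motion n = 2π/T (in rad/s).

Convert to SI: T = 1.968 hours = 7084.8 s.
n = 2π / T.
n = 2π / 7084.8 s ≈ 0.0008869 rad/s.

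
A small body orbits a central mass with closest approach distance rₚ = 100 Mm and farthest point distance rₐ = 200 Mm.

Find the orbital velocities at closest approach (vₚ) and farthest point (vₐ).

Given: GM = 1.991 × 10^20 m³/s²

Convert to SI: rₚ = 100 Mm = 1e+08 m; rₐ = 200 Mm = 2e+08 m.
Use the vis-viva equation v² = GM(2/r − 1/a) with a = (rₚ + rₐ)/2 = (1e+08 + 2e+08)/2 = 1.5e+08 m.
vₚ = √(GM · (2/rₚ − 1/a)) = √(1.991e+20 · (2/1e+08 − 1/1.5e+08)) m/s ≈ 1.629e+06 m/s = 1629 km/s.
vₐ = √(GM · (2/rₐ − 1/a)) = √(1.991e+20 · (2/2e+08 − 1/1.5e+08)) m/s ≈ 8.147e+05 m/s = 814.7 km/s.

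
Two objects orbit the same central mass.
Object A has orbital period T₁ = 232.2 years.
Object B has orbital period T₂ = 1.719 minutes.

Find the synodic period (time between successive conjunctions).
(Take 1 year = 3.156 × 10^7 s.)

Convert to SI: T₁ = 232.2 years = 7.32823e+09 s; T₂ = 1.719 minutes = 103.14 s.
T_syn = |T₁ · T₂ / (T₁ − T₂)|.
T_syn = |7.32823e+09 · 103.14 / (7.32823e+09 − 103.14)| s ≈ 103.1 s = 1.719 minutes.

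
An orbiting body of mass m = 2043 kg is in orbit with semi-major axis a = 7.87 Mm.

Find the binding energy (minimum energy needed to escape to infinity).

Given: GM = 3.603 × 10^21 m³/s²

Convert to SI: a = 7.87 Mm = 7.87e+06 m.
Total orbital energy is E = −GMm/(2a); binding energy is E_bind = −E = GMm/(2a).
E_bind = 3.603e+21 · 2043 / (2 · 7.87e+06) J ≈ 4.677e+17 J = 467.7 PJ.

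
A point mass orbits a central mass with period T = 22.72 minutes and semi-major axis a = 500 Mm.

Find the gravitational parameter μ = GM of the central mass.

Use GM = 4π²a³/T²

Convert to SI: T = 22.72 minutes = 1363.2 s; a = 500 Mm = 5e+08 m.
GM = 4π² · a³ / T².
GM = 4π² · (5e+08)³ / (1363.2)² m³/s² ≈ 2.656e+21 m³/s² = 2.656 × 10^21 m³/s².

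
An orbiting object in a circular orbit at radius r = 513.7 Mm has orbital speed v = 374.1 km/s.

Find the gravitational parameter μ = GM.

Convert to SI: r = 513.7 Mm = 5.137e+08 m; v = 374.1 km/s = 374100 m/s.
For a circular orbit v² = GM/r, so GM = v² · r.
GM = (374100)² · 5.137e+08 m³/s² ≈ 7.189e+19 m³/s² = 7.189 × 10^19 m³/s².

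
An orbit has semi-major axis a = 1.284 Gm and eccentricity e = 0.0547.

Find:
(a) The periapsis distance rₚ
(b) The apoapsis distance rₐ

Convert to SI: a = 1.284 Gm = 1.284e+09 m.
(a) rₚ = a(1 − e) = 1.284e+09 · (1 − 0.0547) = 1.284e+09 · 0.9453 ≈ 1.214e+09 m = 1.214 Gm.
(b) rₐ = a(1 + e) = 1.284e+09 · (1 + 0.0547) = 1.284e+09 · 1.0547 ≈ 1.354e+09 m = 1.354 Gm.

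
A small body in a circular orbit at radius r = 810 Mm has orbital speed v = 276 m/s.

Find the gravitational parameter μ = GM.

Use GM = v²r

Convert to SI: r = 810 Mm = 8.1e+08 m.
For a circular orbit v² = GM/r, so GM = v² · r.
GM = (276)² · 8.1e+08 m³/s² ≈ 6.17e+13 m³/s² = 6.17 × 10^13 m³/s².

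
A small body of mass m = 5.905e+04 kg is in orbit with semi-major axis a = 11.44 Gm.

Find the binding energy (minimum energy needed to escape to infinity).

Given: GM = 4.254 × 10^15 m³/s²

Convert to SI: a = 11.44 Gm = 1.144e+10 m.
Total orbital energy is E = −GMm/(2a); binding energy is E_bind = −E = GMm/(2a).
E_bind = 4.254e+15 · 5.905e+04 / (2 · 1.144e+10) J ≈ 1.098e+10 J = 10.98 GJ.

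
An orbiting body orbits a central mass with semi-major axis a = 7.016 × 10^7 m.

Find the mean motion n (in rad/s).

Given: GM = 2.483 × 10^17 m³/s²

n = √(GM / a³).
n = √(2.483e+17 / (7.016e+07)³) rad/s ≈ 0.0008479 rad/s.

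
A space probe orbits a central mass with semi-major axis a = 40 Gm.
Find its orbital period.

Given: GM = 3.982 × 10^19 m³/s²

Convert to SI: a = 40 Gm = 4e+10 m.
Kepler's third law: T = 2π √(a³ / GM).
Substituting a = 4e+10 m and GM = 3.982e+19 m³/s²:
T = 2π √((4e+10)³ / 3.982e+19) s
T ≈ 7.966e+06 s = 92.19 days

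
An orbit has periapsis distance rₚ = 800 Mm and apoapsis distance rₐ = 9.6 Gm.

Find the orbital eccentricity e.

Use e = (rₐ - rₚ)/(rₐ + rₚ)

Convert to SI: rₚ = 800 Mm = 8e+08 m; rₐ = 9.6 Gm = 9.6e+09 m.
e = (rₐ − rₚ) / (rₐ + rₚ).
e = (9.6e+09 − 8e+08) / (9.6e+09 + 8e+08) = 8.8e+09 / 1.04e+10 ≈ 0.8462.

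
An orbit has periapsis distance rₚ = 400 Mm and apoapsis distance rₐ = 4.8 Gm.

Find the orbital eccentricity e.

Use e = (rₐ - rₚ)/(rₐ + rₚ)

Convert to SI: rₚ = 400 Mm = 4e+08 m; rₐ = 4.8 Gm = 4.8e+09 m.
e = (rₐ − rₚ) / (rₐ + rₚ).
e = (4.8e+09 − 4e+08) / (4.8e+09 + 4e+08) = 4.4e+09 / 5.2e+09 ≈ 0.8462.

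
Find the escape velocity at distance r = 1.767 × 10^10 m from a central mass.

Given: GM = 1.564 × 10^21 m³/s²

Escape velocity comes from setting total energy to zero: ½v² − GM/r = 0 ⇒ v_esc = √(2GM / r).
v_esc = √(2 · 1.564e+21 / 1.767e+10) m/s ≈ 4.207e+05 m/s = 420.7 km/s.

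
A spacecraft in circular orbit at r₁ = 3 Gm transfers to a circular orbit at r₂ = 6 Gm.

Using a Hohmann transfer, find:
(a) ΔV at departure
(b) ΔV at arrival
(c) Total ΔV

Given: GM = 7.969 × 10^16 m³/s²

Convert to SI: r₁ = 3 Gm = 3e+09 m; r₂ = 6 Gm = 6e+09 m.
Transfer semi-major axis: a_t = (r₁ + r₂)/2 = (3e+09 + 6e+09)/2 = 4.5e+09 m.
Circular speeds: v₁ = √(GM/r₁) = 5153.96 m/s, v₂ = √(GM/r₂) = 3644.4 m/s.
Transfer speeds (vis-viva v² = GM(2/r − 1/a_t)): v₁ᵗ = 5951.28 m/s, v₂ᵗ = 2975.64 m/s.
(a) ΔV₁ = |v₁ᵗ − v₁| ≈ 797.3 m/s = 797.3 m/s.
(b) ΔV₂ = |v₂ − v₂ᵗ| ≈ 668.8 m/s = 668.8 m/s.
(c) ΔV_total = ΔV₁ + ΔV₂ ≈ 1466 m/s = 1.466 km/s.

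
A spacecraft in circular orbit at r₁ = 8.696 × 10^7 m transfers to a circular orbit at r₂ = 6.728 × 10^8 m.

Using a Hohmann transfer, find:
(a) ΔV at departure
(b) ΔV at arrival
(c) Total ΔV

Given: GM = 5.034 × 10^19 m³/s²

Transfer semi-major axis: a_t = (r₁ + r₂)/2 = (8.696e+07 + 6.728e+08)/2 = 3.7988e+08 m.
Circular speeds: v₁ = √(GM/r₁) = 760846 m/s, v₂ = √(GM/r₂) = 273535 m/s.
Transfer speeds (vis-viva v² = GM(2/r − 1/a_t)): v₁ᵗ = 1.01255e+06 m/s, v₂ᵗ = 130873 m/s.
(a) ΔV₁ = |v₁ᵗ − v₁| ≈ 2.517e+05 m/s = 251.7 km/s.
(b) ΔV₂ = |v₂ − v₂ᵗ| ≈ 1.427e+05 m/s = 142.7 km/s.
(c) ΔV_total = ΔV₁ + ΔV₂ ≈ 3.944e+05 m/s = 394.4 km/s.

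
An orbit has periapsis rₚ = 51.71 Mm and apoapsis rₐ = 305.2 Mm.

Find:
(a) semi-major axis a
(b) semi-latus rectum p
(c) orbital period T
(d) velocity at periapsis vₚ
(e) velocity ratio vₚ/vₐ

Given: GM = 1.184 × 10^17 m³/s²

Convert to SI: rₚ = 51.71 Mm = 5.171e+07 m; rₐ = 305.2 Mm = 3.052e+08 m.
(a) a = (rₚ + rₐ)/2 = (5.171e+07 + 3.052e+08)/2 ≈ 1.785e+08 m
(b) From a = (rₚ + rₐ)/2 = 1.78455e+08 m and e = (rₐ − rₚ)/(rₐ + rₚ) = 0.710235, p = a(1 − e²) = 1.78455e+08 · (1 − (0.710235)²) ≈ 8.844e+07 m
(c) With a = (rₚ + rₐ)/2 = 1.78455e+08 m, T = 2π √(a³/GM) = 2π √((1.78455e+08)³/1.184e+17) s ≈ 4.353e+04 s
(d) With a = (rₚ + rₐ)/2 = 1.78455e+08 m, vₚ = √(GM (2/rₚ − 1/a)) = √(1.184e+17 · (2/5.171e+07 − 1/1.78455e+08)) m/s ≈ 6.258e+04 m/s
(e) Conservation of angular momentum (rₚvₚ = rₐvₐ) gives vₚ/vₐ = rₐ/rₚ = 3.052e+08/5.171e+07 ≈ 5.902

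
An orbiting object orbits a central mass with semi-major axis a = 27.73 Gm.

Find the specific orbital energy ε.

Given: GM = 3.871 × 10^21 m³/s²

Convert to SI: a = 27.73 Gm = 2.773e+10 m.
ε = −GM / (2a).
ε = −3.871e+21 / (2 · 2.773e+10) J/kg ≈ -6.98e+10 J/kg = -69.8 GJ/kg.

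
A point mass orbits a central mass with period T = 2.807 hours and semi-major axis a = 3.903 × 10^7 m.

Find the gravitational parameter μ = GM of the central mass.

Convert to SI: T = 2.807 hours = 10105.2 s.
GM = 4π² · a³ / T².
GM = 4π² · (3.903e+07)³ / (10105.2)² m³/s² ≈ 2.299e+16 m³/s² = 2.299 × 10^16 m³/s².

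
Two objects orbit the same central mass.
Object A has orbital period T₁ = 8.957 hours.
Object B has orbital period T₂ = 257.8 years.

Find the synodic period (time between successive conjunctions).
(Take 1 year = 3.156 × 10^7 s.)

Convert to SI: T₁ = 8.957 hours = 32245.2 s; T₂ = 257.8 years = 8.13617e+09 s.
T_syn = |T₁ · T₂ / (T₁ − T₂)|.
T_syn = |32245.2 · 8.13617e+09 / (32245.2 − 8.13617e+09)| s ≈ 3.225e+04 s = 8.957 hours.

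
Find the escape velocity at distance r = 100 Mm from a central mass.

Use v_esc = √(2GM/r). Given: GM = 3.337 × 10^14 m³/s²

Convert to SI: r = 100 Mm = 1e+08 m.
Escape velocity comes from setting total energy to zero: ½v² − GM/r = 0 ⇒ v_esc = √(2GM / r).
v_esc = √(2 · 3.337e+14 / 1e+08) m/s ≈ 2583 m/s = 2.583 km/s.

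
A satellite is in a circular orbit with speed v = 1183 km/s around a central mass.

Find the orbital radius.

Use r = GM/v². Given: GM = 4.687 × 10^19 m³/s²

Convert to SI: v = 1183 km/s = 1.183e+06 m/s.
For a circular orbit, v² = GM / r, so r = GM / v².
r = 4.687e+19 / (1.183e+06)² m ≈ 3.349e+07 m = 3.349 × 10^7 m.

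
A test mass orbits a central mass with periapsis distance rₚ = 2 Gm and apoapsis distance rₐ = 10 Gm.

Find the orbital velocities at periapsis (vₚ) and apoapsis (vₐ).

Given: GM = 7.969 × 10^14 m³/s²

Convert to SI: rₚ = 2 Gm = 2e+09 m; rₐ = 10 Gm = 1e+10 m.
Use the vis-viva equation v² = GM(2/r − 1/a) with a = (rₚ + rₐ)/2 = (2e+09 + 1e+10)/2 = 6e+09 m.
vₚ = √(GM · (2/rₚ − 1/a)) = √(7.969e+14 · (2/2e+09 − 1/6e+09)) m/s ≈ 814.9 m/s = 814.9 m/s.
vₐ = √(GM · (2/rₐ − 1/a)) = √(7.969e+14 · (2/1e+10 − 1/6e+09)) m/s ≈ 163 m/s = 163 m/s.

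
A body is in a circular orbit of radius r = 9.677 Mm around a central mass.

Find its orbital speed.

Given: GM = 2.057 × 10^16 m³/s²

Convert to SI: r = 9.677 Mm = 9.677e+06 m.
For a circular orbit, gravity supplies the centripetal force, so v = √(GM / r).
v = √(2.057e+16 / 9.677e+06) m/s ≈ 4.61e+04 m/s = 46.1 km/s.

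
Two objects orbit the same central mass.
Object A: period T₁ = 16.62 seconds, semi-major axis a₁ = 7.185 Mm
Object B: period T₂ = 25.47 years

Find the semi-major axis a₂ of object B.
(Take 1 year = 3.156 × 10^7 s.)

Convert to SI: a₁ = 7.185 Mm = 7.185e+06 m; T₂ = 25.47 years = 8.03833e+08 s.
Kepler's third law: (T₁/T₂)² = (a₁/a₂)³ ⇒ a₂ = a₁ · (T₂/T₁)^(2/3).
T₂/T₁ = 8.03833e+08 / 16.62 = 4.83654e+07.
a₂ = 7.185e+06 · (4.83654e+07)^(2/3) m ≈ 9.538e+11 m = 953.8 Gm.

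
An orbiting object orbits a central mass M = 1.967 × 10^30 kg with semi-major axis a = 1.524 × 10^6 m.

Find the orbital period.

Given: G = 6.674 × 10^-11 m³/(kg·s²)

GM = G · M = 6.674e-11 · 1.967e+30 = 1.31278e+20 m³/s².
Kepler's third law: T = 2π √(a³ / GM).
Substituting a = 1.524e+06 m and GM = 1.31278e+20 m³/s²:
T = 2π √((1.524e+06)³ / 1.31278e+20) s
T ≈ 1.032 s = 1.032 seconds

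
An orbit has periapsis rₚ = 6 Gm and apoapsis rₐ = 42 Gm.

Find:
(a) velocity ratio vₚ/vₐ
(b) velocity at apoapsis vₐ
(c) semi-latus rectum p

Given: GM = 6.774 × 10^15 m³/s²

Convert to SI: rₚ = 6 Gm = 6e+09 m; rₐ = 42 Gm = 4.2e+10 m.
(a) Conservation of angular momentum (rₚvₚ = rₐvₐ) gives vₚ/vₐ = rₐ/rₚ = 4.2e+10/6e+09 ≈ 7
(b) With a = (rₚ + rₐ)/2 = 2.4e+10 m, vₐ = √(GM (2/rₐ − 1/a)) = √(6.774e+15 · (2/4.2e+10 − 1/2.4e+10)) m/s ≈ 200.8 m/s
(c) From a = (rₚ + rₐ)/2 = 2.4e+10 m and e = (rₐ − rₚ)/(rₐ + rₚ) = 0.75, p = a(1 − e²) = 2.4e+10 · (1 − (0.75)²) ≈ 1.05e+10 m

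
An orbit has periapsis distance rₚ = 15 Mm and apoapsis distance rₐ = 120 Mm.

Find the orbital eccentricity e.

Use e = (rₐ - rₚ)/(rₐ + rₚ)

Convert to SI: rₚ = 15 Mm = 1.5e+07 m; rₐ = 120 Mm = 1.2e+08 m.
e = (rₐ − rₚ) / (rₐ + rₚ).
e = (1.2e+08 − 1.5e+07) / (1.2e+08 + 1.5e+07) = 1.05e+08 / 1.35e+08 ≈ 0.7778.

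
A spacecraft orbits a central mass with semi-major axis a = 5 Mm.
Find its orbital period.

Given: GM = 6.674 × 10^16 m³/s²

Convert to SI: a = 5 Mm = 5e+06 m.
Kepler's third law: T = 2π √(a³ / GM).
Substituting a = 5e+06 m and GM = 6.674e+16 m³/s²:
T = 2π √((5e+06)³ / 6.674e+16) s
T ≈ 271.9 s = 4.532 minutes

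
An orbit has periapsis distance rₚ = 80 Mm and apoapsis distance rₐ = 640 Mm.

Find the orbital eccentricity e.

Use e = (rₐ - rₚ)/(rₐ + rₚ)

Convert to SI: rₚ = 80 Mm = 8e+07 m; rₐ = 640 Mm = 6.4e+08 m.
e = (rₐ − rₚ) / (rₐ + rₚ).
e = (6.4e+08 − 8e+07) / (6.4e+08 + 8e+07) = 5.6e+08 / 7.2e+08 ≈ 0.7778.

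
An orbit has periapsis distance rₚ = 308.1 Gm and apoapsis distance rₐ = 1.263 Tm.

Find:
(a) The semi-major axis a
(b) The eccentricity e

Convert to SI: rₚ = 308.1 Gm = 3.081e+11 m; rₐ = 1.263 Tm = 1.263e+12 m.
(a) a = (rₚ + rₐ) / 2 = (3.081e+11 + 1.263e+12) / 2 ≈ 7.856e+11 m = 785.5 Gm.
(b) e = (rₐ − rₚ) / (rₐ + rₚ) = (1.263e+12 − 3.081e+11) / (1.263e+12 + 3.081e+11) ≈ 0.6078.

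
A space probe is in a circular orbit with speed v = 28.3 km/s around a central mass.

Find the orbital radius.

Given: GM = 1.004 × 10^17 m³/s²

Convert to SI: v = 28.3 km/s = 28300 m/s.
For a circular orbit, v² = GM / r, so r = GM / v².
r = 1.004e+17 / (28300)² m ≈ 1.254e+08 m = 125.4 Mm.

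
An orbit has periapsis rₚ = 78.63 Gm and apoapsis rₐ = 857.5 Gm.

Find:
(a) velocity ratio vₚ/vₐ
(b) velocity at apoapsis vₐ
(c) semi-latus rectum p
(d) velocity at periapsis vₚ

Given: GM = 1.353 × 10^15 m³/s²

Convert to SI: rₚ = 78.63 Gm = 7.863e+10 m; rₐ = 857.5 Gm = 8.575e+11 m.
(a) Conservation of angular momentum (rₚvₚ = rₐvₐ) gives vₚ/vₐ = rₐ/rₚ = 8.575e+11/7.863e+10 ≈ 10.91
(b) With a = (rₚ + rₐ)/2 = 4.68065e+11 m, vₐ = √(GM (2/rₐ − 1/a)) = √(1.353e+15 · (2/8.575e+11 − 1/4.68065e+11)) m/s ≈ 16.28 m/s
(c) From a = (rₚ + rₐ)/2 = 4.68065e+11 m and e = (rₐ − rₚ)/(rₐ + rₚ) = 0.832011, p = a(1 − e²) = 4.68065e+11 · (1 − (0.832011)²) ≈ 1.441e+11 m
(d) With a = (rₚ + rₐ)/2 = 4.68065e+11 m, vₚ = √(GM (2/rₚ − 1/a)) = √(1.353e+15 · (2/7.863e+10 − 1/4.68065e+11)) m/s ≈ 177.5 m/s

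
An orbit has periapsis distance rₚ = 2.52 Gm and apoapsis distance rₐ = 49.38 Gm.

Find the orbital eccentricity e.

Convert to SI: rₚ = 2.52 Gm = 2.52e+09 m; rₐ = 49.38 Gm = 4.938e+10 m.
e = (rₐ − rₚ) / (rₐ + rₚ).
e = (4.938e+10 − 2.52e+09) / (4.938e+10 + 2.52e+09) = 4.686e+10 / 5.19e+10 ≈ 0.9029.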